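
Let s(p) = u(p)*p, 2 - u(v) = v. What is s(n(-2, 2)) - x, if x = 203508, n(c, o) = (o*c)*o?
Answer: -203588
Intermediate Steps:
n(c, o) = c*o**2 (n(c, o) = (c*o)*o = c*o**2)
u(v) = 2 - v
s(p) = p*(2 - p) (s(p) = (2 - p)*p = p*(2 - p))
s(n(-2, 2)) - x = (-2*2**2)*(2 - (-2)*2**2) - 1*203508 = (-2*4)*(2 - (-2)*4) - 203508 = -8*(2 - 1*(-8)) - 203508 = -8*(2 + 8) - 203508 = -8*10 - 203508 = -80 - 203508 = -203588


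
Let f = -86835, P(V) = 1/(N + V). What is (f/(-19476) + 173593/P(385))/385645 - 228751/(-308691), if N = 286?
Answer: 4588294128394001/15153746144940 ≈ 302.78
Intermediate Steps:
P(V) = 1/(286 + V)
(f/(-19476) + 173593/P(385))/385645 - 228751/(-308691) = (-86835/(-19476) + 173593/(1/(286 + 385)))/385645 - 228751/(-308691) = (-86835*(-1/19476) + 173593/(1/671))*(1/385645) - 228751*(-1/308691) = (28945/6492 + 173593/(1/671))*(1/385645) + 228751/308691 = (28945/6492 + 173593*671)*(1/385645) + 228751/308691 = (28945/6492 + 116480903)*(1/385645) + 228751/308691 = (756194051221/6492)*(1/385645) + 228751/308691 = 44482003013/147271020 + 228751/308691 = 4588294128394001/15153746144940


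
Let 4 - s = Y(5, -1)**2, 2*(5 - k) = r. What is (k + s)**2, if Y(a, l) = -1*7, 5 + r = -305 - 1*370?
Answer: 90000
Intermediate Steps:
r = -680 (r = -5 + (-305 - 1*370) = -5 + (-305 - 370) = -5 - 675 = -680)
Y(a, l) = -7
k = 345 (k = 5 - 1/2*(-680) = 5 + 340 = 345)
s = -45 (s = 4 - 1*(-7)**2 = 4 - 1*49 = 4 - 49 = -45)
(k + s)**2 = (345 - 45)**2 = 300**2 = 90000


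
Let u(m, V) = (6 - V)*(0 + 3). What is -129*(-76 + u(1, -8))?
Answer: 4386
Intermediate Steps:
u(m, V) = 18 - 3*V (u(m, V) = (6 - V)*3 = 18 - 3*V)
-129*(-76 + u(1, -8)) = -129*(-76 + (18 - 3*(-8))) = -129*(-76 + (18 + 24)) = -129*(-76 + 42) = -129*(-34) = 4386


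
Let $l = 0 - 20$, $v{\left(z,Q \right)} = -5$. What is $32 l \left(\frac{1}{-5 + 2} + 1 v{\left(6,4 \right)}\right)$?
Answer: $\frac{10240}{3} \approx 3413.3$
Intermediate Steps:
$l = -20$ ($l = 0 - 20 = -20$)
$32 l \left(\frac{1}{-5 + 2} + 1 v{\left(6,4 \right)}\right) = 32 \left(-20\right) \left(\frac{1}{-5 + 2} + 1 \left(-5\right)\right) = - 640 \left(\frac{1}{-3} - 5\right) = - 640 \left(- \frac{1}{3} - 5\right) = \left(-640\right) \left(- \frac{16}{3}\right) = \frac{10240}{3}$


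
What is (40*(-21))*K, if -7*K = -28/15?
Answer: -224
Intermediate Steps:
K = 4/15 (K = -(-4)/15 = -1/7*(-28/15) = 4/15 ≈ 0.26667)
(40*(-21))*K = (40*(-21))*(4/15) = -840*4/15 = -224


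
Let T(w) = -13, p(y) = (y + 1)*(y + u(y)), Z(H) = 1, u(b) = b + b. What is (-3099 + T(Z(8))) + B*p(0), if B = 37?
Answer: -3112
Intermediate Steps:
u(b) = 2*b
p(y) = 3*y*(1 + y) (p(y) = (y + 1)*(y + 2*y) = (1 + y)*(3*y) = 3*y*(1 + y))
(-3099 + T(Z(8))) + B*p(0) = (-3099 - 13) + 37*(3*0*(1 + 0)) = -3112 + 37*(3*0*1) = -3112 + 37*0 = -3112 + 0 = -3112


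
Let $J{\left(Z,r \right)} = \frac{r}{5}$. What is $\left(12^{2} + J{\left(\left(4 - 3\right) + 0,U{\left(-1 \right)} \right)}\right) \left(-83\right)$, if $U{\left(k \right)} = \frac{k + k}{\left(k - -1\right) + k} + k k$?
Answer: $- \frac{60009}{5} \approx -12002.0$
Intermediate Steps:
$U{\left(k \right)} = k^{2} + \frac{2 k}{1 + 2 k}$ ($U{\left(k \right)} = \frac{2 k}{\left(k + 1\right) + k} + k^{2} = \frac{2 k}{\left(1 + k\right) + k} + k^{2} = \frac{2 k}{1 + 2 k} + k^{2} = k^{2} + \frac{2 k}{1 + 2 k}$)
$J{\left(Z,r \right)} = \frac{r}{5}$ ($J{\left(Z,r \right)} = r \frac{1}{5} = \frac{r}{5}$)
$\left(12^{2} + J{\left(\left(4 - 3\right) + 0,U{\left(-1 \right)} \right)}\right) \left(-83\right) = \left(12^{2} + \frac{\left(-1\right) \frac{1}{1 + 2 \left(-1\right)} \left(2 - 1 + 2 \left(-1\right)^{2}\right)}{5}\right) \left(-83\right) = \left(144 + \frac{\left(-1\right) \frac{1}{1 - 2} \left(2 - 1 + 2 \cdot 1\right)}{5}\right) \left(-83\right) = \left(144 + \frac{\left(-1\right) \frac{1}{-1} \left(2 - 1 + 2\right)}{5}\right) \left(-83\right) = \left(144 + \frac{\left(-1\right) \left(-1\right) 3}{5}\right) \left(-83\right) = \left(144 + \frac{1}{5} \cdot 3\right) \left(-83\right) = \left(144 + \frac{3}{5}\right) \left(-83\right) = \frac{723}{5} \left(-83\right) = - \frac{60009}{5}$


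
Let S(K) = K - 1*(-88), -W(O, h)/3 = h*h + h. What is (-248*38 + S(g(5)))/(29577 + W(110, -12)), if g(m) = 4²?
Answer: -9320/29181 ≈ -0.31939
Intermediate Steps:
g(m) = 16
W(O, h) = -3*h - 3*h² (W(O, h) = -3*(h*h + h) = -3*(h² + h) = -3*(h + h²) = -3*h - 3*h²)
S(K) = 88 + K (S(K) = K + 88 = 88 + K)
(-248*38 + S(g(5)))/(29577 + W(110, -12)) = (-248*38 + (88 + 16))/(29577 - 3*(-12)*(1 - 12)) = (-9424 + 104)/(29577 - 3*(-12)*(-11)) = -9320/(29577 - 396) = -9320/29181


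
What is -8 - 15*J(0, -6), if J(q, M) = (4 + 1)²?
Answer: -383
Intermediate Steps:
J(q, M) = 25 (J(q, M) = 5² = 25)
-8 - 15*J(0, -6) = -8 - 15*25 = -8 - 375 = -383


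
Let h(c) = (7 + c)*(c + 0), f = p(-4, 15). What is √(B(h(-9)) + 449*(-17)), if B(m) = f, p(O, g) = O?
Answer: I*√7637 ≈ 87.39*I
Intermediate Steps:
f = -4
h(c) = c*(7 + c) (h(c) = (7 + c)*c = c*(7 + c))
B(m) = -4
√(B(h(-9)) + 449*(-17)) = √(-4 + 449*(-17)) = √(-4 - 7633) = √(-7637) = I*√7637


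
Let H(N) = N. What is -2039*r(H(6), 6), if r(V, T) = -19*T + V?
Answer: 220212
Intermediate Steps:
r(V, T) = V - 19*T
-2039*r(H(6), 6) = -2039*(6 - 19*6) = -2039*(6 - 114) = -2039*(-108) = 220212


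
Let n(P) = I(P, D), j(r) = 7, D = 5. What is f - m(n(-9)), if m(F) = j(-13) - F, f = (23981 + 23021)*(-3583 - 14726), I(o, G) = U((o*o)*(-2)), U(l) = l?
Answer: -860559787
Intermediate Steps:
I(o, G) = -2*o**2 (I(o, G) = (o*o)*(-2) = o**2*(-2) = -2*o**2)
n(P) = -2*P**2
f = -860559618 (f = 47002*(-18309) = -860559618)
m(F) = 7 - F
f - m(n(-9)) = -860559618 - (7 - (-2)*(-9)**2) = -860559618 - (7 - (-2)*81) = -860559618 - (7 - 1*(-162)) = -860559618 - (7 + 162) = -860559618 - 1*169 = -860559618 - 169 = -860559787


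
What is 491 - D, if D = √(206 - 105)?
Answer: 491 - √101 ≈ 480.95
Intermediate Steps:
D = √101 ≈ 10.050
491 - D = 491 - √101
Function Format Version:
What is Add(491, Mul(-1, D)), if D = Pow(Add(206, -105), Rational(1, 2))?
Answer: Add(491, Mul(-1, Pow(101, Rational(1, 2)))) ≈ 480.95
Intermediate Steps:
D = Pow(101, Rational(1, 2)) ≈ 10.050
Add(491, Mul(-1, D)) = Add(491, Mul(-1, Pow(101, Rational(1, 2))))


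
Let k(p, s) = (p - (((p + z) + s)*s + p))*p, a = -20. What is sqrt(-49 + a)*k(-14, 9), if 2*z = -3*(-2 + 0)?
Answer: -252*I*sqrt(69) ≈ -2093.3*I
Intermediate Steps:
z = 3 (z = (-3*(-2 + 0))/2 = (-3*(-2))/2 = (1/2)*6 = 3)
k(p, s) = -p*s*(3 + p + s) (k(p, s) = (p - (((p + 3) + s)*s + p))*p = (p - (((3 + p) + s)*s + p))*p = (p - ((3 + p + s)*s + p))*p = (p - (s*(3 + p + s) + p))*p = (p - (p + s*(3 + p + s)))*p = (p + (-p - s*(3 + p + s)))*p = (-s*(3 + p + s))*p = -p*s*(3 + p + s))
sqrt(-49 + a)*k(-14, 9) = sqrt(-49 - 20)*(-1*(-14)*9*(3 - 14 + 9)) = sqrt(-69)*(-1*(-14)*9*(-2)) = (I*sqrt(69))*(-252) = -252*I*sqrt(69)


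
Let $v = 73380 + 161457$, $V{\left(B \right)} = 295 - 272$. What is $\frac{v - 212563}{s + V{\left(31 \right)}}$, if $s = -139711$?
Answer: $- \frac{11137}{69844} \approx -0.15946$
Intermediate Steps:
$V{\left(B \right)} = 23$ ($V{\left(B \right)} = 295 - 272 = 23$)
$v = 234837$
$\frac{v - 212563}{s + V{\left(31 \right)}} = \frac{234837 - 212563}{-139711 + 23} = \frac{22274}{-139688} = 22274 \left(- \frac{1}{139688}\right) = - \frac{11137}{69844}$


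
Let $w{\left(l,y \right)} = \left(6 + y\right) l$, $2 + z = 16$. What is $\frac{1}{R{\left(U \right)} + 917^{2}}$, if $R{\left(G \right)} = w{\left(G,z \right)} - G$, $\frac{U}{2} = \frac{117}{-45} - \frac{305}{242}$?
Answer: $\frac{605}{508649096} \approx 1.1894 \cdot 10^{-6}$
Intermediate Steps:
$z = 14$ ($z = -2 + 16 = 14$)
$U = - \frac{4671}{605}$ ($U = 2 \left(\frac{117}{-45} - \frac{305}{242}\right) = 2 \left(117 \left(- \frac{1}{45}\right) - \frac{305}{242}\right) = 2 \left(- \frac{13}{5} - \frac{305}{242}\right) = 2 \left(- \frac{4671}{1210}\right) = - \frac{4671}{605} \approx -7.7207$)
$w{\left(l,y \right)} = l \left(6 + y\right)$
$R{\left(G \right)} = 19 G$ ($R{\left(G \right)} = G \left(6 + 14\right) - G = G 20 - G = 20 G - G = 19 G$)
$\frac{1}{R{\left(U \right)} + 917^{2}} = \frac{1}{19 \left(- \frac{4671}{605}\right) + 917^{2}} = \frac{1}{- \frac{88749}{605} + 840889} = \frac{1}{\frac{508649096}{605}} = \frac{605}{508649096}$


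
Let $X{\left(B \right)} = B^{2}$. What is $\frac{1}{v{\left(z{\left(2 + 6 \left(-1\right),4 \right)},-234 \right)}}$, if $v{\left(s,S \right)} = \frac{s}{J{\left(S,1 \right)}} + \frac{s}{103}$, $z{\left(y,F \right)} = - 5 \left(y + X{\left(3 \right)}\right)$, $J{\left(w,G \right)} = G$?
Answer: $- \frac{103}{2600} \approx -0.039615$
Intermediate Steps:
$z{\left(y,F \right)} = -45 - 5 y$ ($z{\left(y,F \right)} = - 5 \left(y + 3^{2}\right) = - 5 \left(y + 9\right) = - 5 \left(9 + y\right) = -45 - 5 y$)
$v{\left(s,S \right)} = \frac{104 s}{103}$ ($v{\left(s,S \right)} = \frac{s}{1} + \frac{s}{103} = s 1 + s \frac{1}{103} = s + \frac{s}{103} = \frac{104 s}{103}$)
$\frac{1}{v{\left(z{\left(2 + 6 \left(-1\right),4 \right)},-234 \right)}} = \frac{1}{\frac{104}{103} \left(-45 - 5 \left(2 + 6 \left(-1\right)\right)\right)} = \frac{1}{\frac{104}{103} \left(-45 - 5 \left(2 - 6\right)\right)} = \frac{1}{\frac{104}{103} \left(-45 - -20\right)} = \frac{1}{\frac{104}{103} \left(-45 + 20\right)} = \frac{1}{\frac{104}{103} \left(-25\right)} = \frac{1}{- \frac{2600}{103}} = - \frac{103}{2600}$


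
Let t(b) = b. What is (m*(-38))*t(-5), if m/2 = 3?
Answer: 1140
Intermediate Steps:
m = 6 (m = 2*3 = 6)
(m*(-38))*t(-5) = (6*(-38))*(-5) = -228*(-5) = 1140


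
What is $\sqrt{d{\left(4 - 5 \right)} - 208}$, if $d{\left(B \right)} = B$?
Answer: $i \sqrt{209} \approx 14.457 i$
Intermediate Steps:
$\sqrt{d{\left(4 - 5 \right)} - 208} = \sqrt{\left(4 - 5\right) - 208} = \sqrt{-1 - 208} = \sqrt{-209} = i \sqrt{209}$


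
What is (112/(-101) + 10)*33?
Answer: 29634/101 ≈ 293.41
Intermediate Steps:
(112/(-101) + 10)*33 = (112*(-1/101) + 10)*33 = (-112/101 + 10)*33 = (898/101)*33 = 29634/101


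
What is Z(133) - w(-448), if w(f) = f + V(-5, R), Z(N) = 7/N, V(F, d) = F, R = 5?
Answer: 8608/19 ≈ 453.05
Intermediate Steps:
w(f) = -5 + f (w(f) = f - 5 = -5 + f)
Z(133) - w(-448) = 7/133 - (-5 - 448) = 7*(1/133) - 1*(-453) = 1/19 + 453 = 8608/19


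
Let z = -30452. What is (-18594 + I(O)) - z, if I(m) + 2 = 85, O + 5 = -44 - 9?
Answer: 11941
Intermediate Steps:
O = -58 (O = -5 + (-44 - 9) = -5 - 53 = -58)
I(m) = 83 (I(m) = -2 + 85 = 83)
(-18594 + I(O)) - z = (-18594 + 83) - 1*(-30452) = -18511 + 30452 = 11941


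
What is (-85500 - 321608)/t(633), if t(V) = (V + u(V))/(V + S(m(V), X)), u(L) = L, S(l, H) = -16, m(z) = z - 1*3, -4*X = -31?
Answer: -125592818/633 ≈ -1.9841e+5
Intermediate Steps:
X = 31/4 (X = -¼*(-31) = 31/4 ≈ 7.7500)
m(z) = -3 + z (m(z) = z - 3 = -3 + z)
t(V) = 2*V/(-16 + V) (t(V) = (V + V)/(V - 16) = (2*V)/(-16 + V) = 2*V/(-16 + V))
(-85500 - 321608)/t(633) = (-85500 - 321608)/((2*633/(-16 + 633))) = -407108/(2*633/617) = -407108/(2*633*(1/617)) = -407108/1266/617 = -407108*617/1266 = -125592818/633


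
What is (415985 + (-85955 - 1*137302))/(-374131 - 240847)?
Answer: -96364/307489 ≈ -0.31339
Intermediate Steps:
(415985 + (-85955 - 1*137302))/(-374131 - 240847) = (415985 + (-85955 - 137302))/(-614978) = (415985 - 223257)*(-1/614978) = 192728*(-1/614978) = -96364/307489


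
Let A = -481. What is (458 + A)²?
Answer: 529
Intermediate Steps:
(458 + A)² = (458 - 481)² = (-23)² = 529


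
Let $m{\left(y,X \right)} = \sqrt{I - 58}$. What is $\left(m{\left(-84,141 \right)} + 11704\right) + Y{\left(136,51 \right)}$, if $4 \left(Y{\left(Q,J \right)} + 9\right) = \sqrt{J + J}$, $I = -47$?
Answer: $11695 + \frac{\sqrt{102}}{4} + i \sqrt{105} \approx 11698.0 + 10.247 i$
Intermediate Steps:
$m{\left(y,X \right)} = i \sqrt{105}$ ($m{\left(y,X \right)} = \sqrt{-47 - 58} = \sqrt{-105} = i \sqrt{105}$)
$Y{\left(Q,J \right)} = -9 + \frac{\sqrt{2} \sqrt{J}}{4}$ ($Y{\left(Q,J \right)} = -9 + \frac{\sqrt{J + J}}{4} = -9 + \frac{\sqrt{2 J}}{4} = -9 + \frac{\sqrt{2} \sqrt{J}}{4}$)
$\left(m{\left(-84,141 \right)} + 11704\right) + Y{\left(136,51 \right)} = \left(i \sqrt{105} + 11704\right) - \left(9 - \frac{\sqrt{2} \sqrt{51}}{4}\right) = \left(11704 + i \sqrt{105}\right) - \left(9 - \frac{\sqrt{102}}{4}\right) = 11695 + \frac{\sqrt{102}}{4} + i \sqrt{105}$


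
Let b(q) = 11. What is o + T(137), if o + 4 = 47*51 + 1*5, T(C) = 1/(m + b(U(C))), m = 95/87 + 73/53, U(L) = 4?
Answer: 148937197/62107 ≈ 2398.1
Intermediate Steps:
m = 11386/4611 (m = 95*(1/87) + 73*(1/53) = 95/87 + 73/53 = 11386/4611 ≈ 2.4693)
T(C) = 4611/62107 (T(C) = 1/(11386/4611 + 11) = 1/(62107/4611) = 4611/62107)
o = 2398 (o = -4 + (47*51 + 1*5) = -4 + (2397 + 5) = -4 + 2402 = 2398)
o + T(137) = 2398 + 4611/62107 = 148937197/62107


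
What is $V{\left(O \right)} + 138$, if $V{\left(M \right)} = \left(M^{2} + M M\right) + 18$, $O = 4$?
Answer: $188$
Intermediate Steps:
$V{\left(M \right)} = 18 + 2 M^{2}$ ($V{\left(M \right)} = \left(M^{2} + M^{2}\right) + 18 = 2 M^{2} + 18 = 18 + 2 M^{2}$)
$V{\left(O \right)} + 138 = \left(18 + 2 \cdot 4^{2}\right) + 138 = \left(18 + 2 \cdot 16\right) + 138 = \left(18 + 32\right) + 138 = 50 + 138 = 188$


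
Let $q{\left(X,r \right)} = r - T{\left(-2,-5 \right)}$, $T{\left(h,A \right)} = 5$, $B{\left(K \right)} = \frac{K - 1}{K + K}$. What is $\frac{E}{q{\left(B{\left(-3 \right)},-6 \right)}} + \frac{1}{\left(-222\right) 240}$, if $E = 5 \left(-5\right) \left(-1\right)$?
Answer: $- \frac{1332011}{586080} \approx -2.2727$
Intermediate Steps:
$B{\left(K \right)} = \frac{-1 + K}{2 K}$
$q{\left(X,r \right)} = -5 + r$ ($q{\left(X,r \right)} = r - 5 = -5 + r$)
$E = 25$ ($E = \left(-25\right) \left(-1\right) = 25$)
$\frac{E}{q{\left(B{\left(-3 \right)},-6 \right)}} + \frac{1}{\left(-222\right) 240} = \frac{25}{-5 - 6} + \frac{1}{\left(-222\right) 240} = \frac{25}{-11} - \frac{1}{53280} = 25 \left(- \frac{1}{11}\right) - \frac{1}{53280} = - \frac{25}{11} - \frac{1}{53280} = - \frac{1332011}{586080}$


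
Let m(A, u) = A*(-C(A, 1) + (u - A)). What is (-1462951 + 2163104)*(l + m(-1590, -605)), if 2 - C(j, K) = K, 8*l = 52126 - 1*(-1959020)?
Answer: -3677670558051/4 ≈ -9.1942e+11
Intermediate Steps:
l = 1005573/4 (l = (52126 - 1*(-1959020))/8 = (52126 + 1959020)/8 = (1/8)*2011146 = 1005573/4 ≈ 2.5139e+5)
C(j, K) = 2 - K
m(A, u) = A*(-1 + u - A) (m(A, u) = A*(-(2 - 1*1) + (u - A)) = A*(-(2 - 1) + (u - A)) = A*(-1*1 + (u - A)) = A*(-1 + (u - A)) = A*(-1 + u - A))
(-1462951 + 2163104)*(l + m(-1590, -605)) = (-1462951 + 2163104)*(1005573/4 - 1590*(-1 - 605 - 1*(-1590))) = 700153*(1005573/4 - 1590*(-1 - 605 + 1590)) = 700153*(1005573/4 - 1590*984) = 700153*(1005573/4 - 1564560) = 700153*(-5252667/4) = -3677670558051/4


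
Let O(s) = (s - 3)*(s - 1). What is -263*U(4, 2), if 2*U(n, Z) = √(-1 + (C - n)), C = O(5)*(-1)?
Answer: -263*I*√13/2 ≈ -474.13*I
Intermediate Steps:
O(s) = (-1 + s)*(-3 + s) (O(s) = (-3 + s)*(-1 + s) = (-1 + s)*(-3 + s))
C = -8 (C = (3 + 5² - 4*5)*(-1) = (3 + 25 - 20)*(-1) = 8*(-1) = -8)
U(n, Z) = √(-9 - n)/2 (U(n, Z) = √(-1 + (-8 - n))/2 = √(-9 - n)/2)
-263*U(4, 2) = -263*√(-9 - 1*4)/2 = -263*√(-9 - 4)/2 = -263*√(-13)/2 = -263*I*√13/2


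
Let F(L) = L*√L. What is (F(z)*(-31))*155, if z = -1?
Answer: 4805*I ≈ 4805.0*I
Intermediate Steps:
F(L) = L^(3/2)
(F(z)*(-31))*155 = ((-1)^(3/2)*(-31))*155 = (-I*(-31))*155 = (31*I)*155 = 4805*I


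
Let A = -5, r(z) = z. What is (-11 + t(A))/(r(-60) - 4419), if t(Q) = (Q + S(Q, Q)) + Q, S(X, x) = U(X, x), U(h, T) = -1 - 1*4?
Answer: 26/4479 ≈ 0.0058049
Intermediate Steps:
U(h, T) = -5 (U(h, T) = -1 - 4 = -5)
S(X, x) = -5
t(Q) = -5 + 2*Q (t(Q) = (Q - 5) + Q = (-5 + Q) + Q = -5 + 2*Q)
(-11 + t(A))/(r(-60) - 4419) = (-11 + (-5 + 2*(-5)))/(-60 - 4419) = (-11 + (-5 - 10))/(-4479) = (-11 - 15)*(-1/4479) = -26*(-1/4479) = 26/4479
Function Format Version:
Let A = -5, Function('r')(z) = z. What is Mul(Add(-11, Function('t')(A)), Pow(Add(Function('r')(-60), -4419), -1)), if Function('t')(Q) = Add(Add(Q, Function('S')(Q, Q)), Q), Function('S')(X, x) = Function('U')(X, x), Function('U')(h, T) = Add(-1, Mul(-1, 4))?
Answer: Rational(26, 4479) ≈ 0.0058049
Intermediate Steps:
Function('U')(h, T) = -5 (Function('U')(h, T) = Add(-1, -4) = -5)
Function('S')(X, x) = -5
Function('t')(Q) = Add(-5, Mul(2, Q)) (Function('t')(Q) = Add(Add(Q, -5), Q) = Add(Add(-5, Q), Q) = Add(-5, Mul(2, Q)))
Mul(Add(-11, Function('t')(A)), Pow(Add(Function('r')(-60), -4419), -1)) = Mul(Add(-11, Add(-5, Mul(2, -5))), Pow(Add(-60, -4419), -1)) = Mul(Add(-11, Add(-5, -10)), Pow(-4479, -1)) = Mul(Add(-11, -15), Rational(-1, 4479)) = Mul(-26, Rational(-1, 4479)) = Rational(26, 4479)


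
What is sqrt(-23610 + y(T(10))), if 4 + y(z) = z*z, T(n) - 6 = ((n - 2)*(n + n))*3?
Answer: sqrt(212582) ≈ 461.07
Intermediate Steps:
T(n) = 6 + 6*n*(-2 + n) (T(n) = 6 + ((n - 2)*(n + n))*3 = 6 + ((-2 + n)*(2*n))*3 = 6 + (2*n*(-2 + n))*3 = 6 + 6*n*(-2 + n))
y(z) = -4 + z**2 (y(z) = -4 + z*z = -4 + z**2)
sqrt(-23610 + y(T(10))) = sqrt(-23610 + (-4 + (6 - 12*10 + 6*10**2)**2)) = sqrt(-23610 + (-4 + (6 - 120 + 6*100)**2)) = sqrt(-23610 + (-4 + (6 - 120 + 600)**2)) = sqrt(-23610 + (-4 + 486**2)) = sqrt(-23610 + (-4 + 236196)) = sqrt(-23610 + 236192) = sqrt(212582)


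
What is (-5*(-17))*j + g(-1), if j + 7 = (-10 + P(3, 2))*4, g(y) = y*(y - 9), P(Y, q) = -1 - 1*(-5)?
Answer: -2625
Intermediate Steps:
P(Y, q) = 4 (P(Y, q) = -1 + 5 = 4)
g(y) = y*(-9 + y)
j = -31 (j = -7 + (-10 + 4)*4 = -7 - 6*4 = -7 - 24 = -31)
(-5*(-17))*j + g(-1) = -5*(-17)*(-31) - (-9 - 1) = 85*(-31) - 1*(-10) = -2635 + 10 = -2625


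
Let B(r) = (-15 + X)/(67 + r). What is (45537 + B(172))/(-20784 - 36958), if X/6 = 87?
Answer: -5441925/6900169 ≈ -0.78867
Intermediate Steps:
X = 522 (X = 6*87 = 522)
B(r) = 507/(67 + r) (B(r) = (-15 + 522)/(67 + r) = 507/(67 + r))
(45537 + B(172))/(-20784 - 36958) = (45537 + 507/(67 + 172))/(-20784 - 36958) = (45537 + 507/239)/(-57742) = (45537 + 507*(1/239))*(-1/57742) = (45537 + 507/239)*(-1/57742) = (10883850/239)*(-1/57742) = -5441925/6900169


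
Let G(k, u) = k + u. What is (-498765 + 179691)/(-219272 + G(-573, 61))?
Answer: 159537/109892 ≈ 1.4518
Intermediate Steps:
(-498765 + 179691)/(-219272 + G(-573, 61)) = (-498765 + 179691)/(-219272 + (-573 + 61)) = -319074/(-219272 - 512) = -319074/(-219784) = -319074*(-1/219784) = 159537/109892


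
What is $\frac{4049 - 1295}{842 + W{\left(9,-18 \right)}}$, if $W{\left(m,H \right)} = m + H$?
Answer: $\frac{162}{49} \approx 3.3061$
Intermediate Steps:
$W{\left(m,H \right)} = H + m$
$\frac{4049 - 1295}{842 + W{\left(9,-18 \right)}} = \frac{4049 - 1295}{842 + \left(-18 + 9\right)} = \frac{2754}{842 - 9} = \frac{2754}{833} = 2754 \cdot \frac{1}{833} = \frac{162}{49}$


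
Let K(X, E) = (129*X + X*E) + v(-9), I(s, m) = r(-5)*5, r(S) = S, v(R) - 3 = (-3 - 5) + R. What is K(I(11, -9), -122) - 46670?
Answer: -46859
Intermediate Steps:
v(R) = -5 + R (v(R) = 3 + ((-3 - 5) + R) = 3 + (-8 + R) = -5 + R)
I(s, m) = -25 (I(s, m) = -5*5 = -25)
K(X, E) = -14 + 129*X + E*X (K(X, E) = (129*X + X*E) + (-5 - 9) = (129*X + E*X) - 14 = -14 + 129*X + E*X)
K(I(11, -9), -122) - 46670 = (-14 + 129*(-25) - 122*(-25)) - 46670 = (-14 - 3225 + 3050) - 46670 = -189 - 46670 = -46859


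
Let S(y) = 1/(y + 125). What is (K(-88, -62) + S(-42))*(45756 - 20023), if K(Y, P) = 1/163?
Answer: 6330318/13529 ≈ 467.91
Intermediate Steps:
K(Y, P) = 1/163
S(y) = 1/(125 + y)
(K(-88, -62) + S(-42))*(45756 - 20023) = (1/163 + 1/(125 - 42))*(45756 - 20023) = (1/163 + 1/83)*25733 = (246/13529)*25733 = 6330318/13529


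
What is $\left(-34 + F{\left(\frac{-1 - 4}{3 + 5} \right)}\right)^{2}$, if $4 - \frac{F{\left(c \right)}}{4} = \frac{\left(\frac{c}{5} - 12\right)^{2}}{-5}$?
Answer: $\frac{63504961}{6400} \approx 9922.7$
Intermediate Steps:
$F{\left(c \right)} = 16 + \frac{4 \left(-12 + \frac{c}{5}\right)^{2}}{5}$ ($F{\left(c \right)} = 16 - 4 \frac{\left(\frac{c}{5} - 12\right)^{2}}{-5} = 16 - 4 \left(c \frac{1}{5} - 12\right)^{2} \left(- \frac{1}{5}\right) = 16 - 4 \left(\frac{c}{5} - 12\right)^{2} \left(- \frac{1}{5}\right) = 16 - 4 \left(-12 + \frac{c}{5}\right)^{2} \left(- \frac{1}{5}\right) = 16 - 4 \left(- \frac{\left(-12 + \frac{c}{5}\right)^{2}}{5}\right) = 16 + \frac{4 \left(-12 + \frac{c}{5}\right)^{2}}{5}$)
$\left(-34 + F{\left(\frac{-1 - 4}{3 + 5} \right)}\right)^{2} = \left(-34 + \left(16 + \frac{4 \left(-60 + \frac{-1 - 4}{3 + 5}\right)^{2}}{125}\right)\right)^{2} = \left(-34 + \left(16 + \frac{4 \left(-60 - \frac{5}{8}\right)^{2}}{125}\right)\right)^{2} = \left(-34 + \left(16 + \frac{4 \left(- \frac{485}{8}\right)^{2}}{125}\right)\right)^{2} = \left(-34 + \left(16 + \frac{4}{125} \cdot \frac{235225}{64}\right)\right)^{2} = \left(-34 + \left(16 + \frac{9409}{80}\right)\right)^{2} = \left(-34 + \frac{10689}{80}\right)^{2} = \left(\frac{7969}{80}\right)^{2} = \frac{63504961}{6400}$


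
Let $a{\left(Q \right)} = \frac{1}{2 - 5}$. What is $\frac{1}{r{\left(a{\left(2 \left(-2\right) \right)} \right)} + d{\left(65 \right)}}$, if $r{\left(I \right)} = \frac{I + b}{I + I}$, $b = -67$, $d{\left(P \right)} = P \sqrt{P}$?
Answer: $- \frac{101}{264424} + \frac{65 \sqrt{65}}{264424} \approx 0.0015999$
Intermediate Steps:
$d{\left(P \right)} = P^{\frac{3}{2}}$
$a{\left(Q \right)} = - \frac{1}{3}$ ($a{\left(Q \right)} = \frac{1}{-3} = - \frac{1}{3}$)
$r{\left(I \right)} = \frac{-67 + I}{2 I}$ ($r{\left(I \right)} = \frac{I - 67}{I + I} = \frac{-67 + I}{2 I}$)
$\frac{1}{r{\left(a{\left(2 \left(-2\right) \right)} \right)} + d{\left(65 \right)}} = \frac{1}{\frac{-67 - \frac{1}{3}}{2 \left(- \frac{1}{3}\right)} + 65^{\frac{3}{2}}} = \frac{1}{\frac{1}{2} \left(-3\right) \left(- \frac{202}{3}\right) + 65 \sqrt{65}} = \frac{1}{101 + 65 \sqrt{65}}$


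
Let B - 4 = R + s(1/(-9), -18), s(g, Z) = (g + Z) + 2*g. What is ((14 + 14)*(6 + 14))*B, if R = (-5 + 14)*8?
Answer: 96880/3 ≈ 32293.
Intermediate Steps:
s(g, Z) = Z + 3*g (s(g, Z) = (Z + g) + 2*g = Z + 3*g)
R = 72 (R = 9*8 = 72)
B = 173/3 (B = 4 + (72 + (-18 + 3/(-9))) = 4 + (72 + (-18 + 3*(-1/9))) = 4 + (72 + (-18 - 1/3)) = 4 + (72 - 55/3) = 4 + 161/3 = 173/3 ≈ 57.667)
((14 + 14)*(6 + 14))*B = ((14 + 14)*(6 + 14))*(173/3) = (28*20)*(173/3) = 560*(173/3) = 96880/3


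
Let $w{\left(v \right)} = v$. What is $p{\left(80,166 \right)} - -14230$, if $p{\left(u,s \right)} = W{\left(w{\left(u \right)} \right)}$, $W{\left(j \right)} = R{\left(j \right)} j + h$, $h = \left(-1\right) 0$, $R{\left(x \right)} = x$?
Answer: $20630$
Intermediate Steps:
$h = 0$
$W{\left(j \right)} = j^{2}$ ($W{\left(j \right)} = j j + 0 = j^{2} + 0 = j^{2}$)
$p{\left(u,s \right)} = u^{2}$
$p{\left(80,166 \right)} - -14230 = 80^{2} - -14230 = 6400 + 14230 = 20630$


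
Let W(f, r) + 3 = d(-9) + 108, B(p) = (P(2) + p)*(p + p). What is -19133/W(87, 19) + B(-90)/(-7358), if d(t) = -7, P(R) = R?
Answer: -71166467/360542 ≈ -197.39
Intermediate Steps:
B(p) = 2*p*(2 + p) (B(p) = (2 + p)*(p + p) = (2 + p)*(2*p) = 2*p*(2 + p))
W(f, r) = 98 (W(f, r) = -3 + (-7 + 108) = -3 + 101 = 98)
-19133/W(87, 19) + B(-90)/(-7358) = -19133/98 + (2*(-90)*(2 - 90))/(-7358) = -19133*1/98 + (2*(-90)*(-88))*(-1/7358) = -19133/98 + 15840*(-1/7358) = -19133/98 - 7920/3679 = -71166467/360542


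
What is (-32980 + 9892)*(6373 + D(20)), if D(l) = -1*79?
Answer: -145315872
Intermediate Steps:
D(l) = -79
(-32980 + 9892)*(6373 + D(20)) = (-32980 + 9892)*(6373 - 79) = -23088*6294 = -145315872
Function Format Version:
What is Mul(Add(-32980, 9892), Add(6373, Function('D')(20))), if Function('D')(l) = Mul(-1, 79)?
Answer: -145315872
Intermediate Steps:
Function('D')(l) = -79
Mul(Add(-32980, 9892), Add(6373, Function('D')(20))) = Mul(Add(-32980, 9892), Add(6373, -79)) = Mul(-23088, 6294) = -145315872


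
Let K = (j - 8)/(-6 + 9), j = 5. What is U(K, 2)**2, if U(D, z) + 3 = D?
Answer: 16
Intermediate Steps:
K = -1 (K = (5 - 8)/(-6 + 9) = -3/3 = -3*1/3 = -1)
U(D, z) = -3 + D
U(K, 2)**2 = (-3 - 1)**2 = (-4)**2 = 16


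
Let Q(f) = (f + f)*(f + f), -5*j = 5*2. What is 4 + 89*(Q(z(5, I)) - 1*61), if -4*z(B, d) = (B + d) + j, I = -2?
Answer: -21611/4 ≈ -5402.8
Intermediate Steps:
j = -2 ≈ -2.0000
z(B, d) = ½ - B/4 - d/4 (z(B, d) = -((B + d) - 2)/4 = -(-2 + B + d)/4 = ½ - B/4 - d/4)
Q(f) = 4*f² (Q(f) = (2*f)*(2*f) = 4*f²)
4 + 89*(Q(z(5, I)) - 1*61) = 4 + 89*(4*(½ - ¼*5 - ¼*(-2))² - 1*61) = 4 + 89*(4*(½ - 5/4 + ½)² - 61) = 4 + 89*(4*(-¼)² - 61) = 4 + 89*(4*(1/16) - 61) = 4 + 89*(¼ - 61) = 4 + 89*(-243/4) = 4 - 21627/4 = -21611/4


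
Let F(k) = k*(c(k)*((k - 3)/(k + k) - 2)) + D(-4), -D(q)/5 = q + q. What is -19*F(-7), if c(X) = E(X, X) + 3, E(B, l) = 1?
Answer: -1444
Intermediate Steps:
D(q) = -10*q (D(q) = -5*(q + q) = -10*q)
c(X) = 4 (c(X) = 1 + 3 = 4)
F(k) = 40 + k*(-8 + 2*(-3 + k)/k) (F(k) = k*(4*((k - 3)/(k + k) - 2)) - 10*(-4) = k*(4*((-3 + k)/((2*k)) - 2)) + 40 = k*(4*((-3 + k)*(1/(2*k)) - 2)) + 40 = k*(4*((-3 + k)/(2*k) - 2)) + 40 = k*(4*(-2 + (-3 + k)/(2*k))) + 40 = k*(-8 + 2*(-3 + k)/k) + 40 = 40 + k*(-8 + 2*(-3 + k)/k))
-19*F(-7) = -19*(34 - 6*(-7)) = -19*(34 + 42) = -19*76 = -1444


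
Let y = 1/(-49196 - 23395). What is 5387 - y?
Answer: 391047718/72591 ≈ 5387.0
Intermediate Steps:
y = -1/72591 (y = 1/(-72591) = -1/72591 ≈ -1.3776e-5)
5387 - y = 5387 - 1*(-1/72591) = 5387 + 1/72591 = 391047718/72591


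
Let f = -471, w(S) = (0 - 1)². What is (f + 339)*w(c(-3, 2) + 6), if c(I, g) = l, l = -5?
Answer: -132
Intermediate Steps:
c(I, g) = -5
w(S) = 1 (w(S) = (-1)² = 1)
(f + 339)*w(c(-3, 2) + 6) = (-471 + 339)*1 = -132*1 = -132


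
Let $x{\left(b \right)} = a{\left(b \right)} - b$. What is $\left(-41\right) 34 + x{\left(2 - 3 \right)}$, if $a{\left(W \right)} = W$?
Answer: $-1394$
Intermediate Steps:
$x{\left(b \right)} = 0$ ($x{\left(b \right)} = b - b = 0$)
$\left(-41\right) 34 + x{\left(2 - 3 \right)} = \left(-41\right) 34 + 0 = -1394 + 0 = -1394$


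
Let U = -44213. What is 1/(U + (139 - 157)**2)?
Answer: -1/43889 ≈ -2.2785e-5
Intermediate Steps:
1/(U + (139 - 157)**2) = 1/(-44213 + (139 - 157)**2) = 1/(-44213 + (-18)**2) = 1/(-44213 + 324) = 1/(-43889) = -1/43889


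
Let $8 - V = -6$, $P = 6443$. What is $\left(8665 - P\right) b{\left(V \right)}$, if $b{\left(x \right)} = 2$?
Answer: $4444$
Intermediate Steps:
$V = 14$ ($V = 8 - -6 = 8 + 6 = 14$)
$\left(8665 - P\right) b{\left(V \right)} = \left(8665 - 6443\right) 2 = 2222 \cdot 2 = 4444$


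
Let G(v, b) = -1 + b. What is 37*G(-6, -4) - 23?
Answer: -208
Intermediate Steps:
37*G(-6, -4) - 23 = 37*(-1 - 4) - 23 = 37*(-5) - 23 = -185 - 23 = -208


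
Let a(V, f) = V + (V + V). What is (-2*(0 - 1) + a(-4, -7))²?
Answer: 100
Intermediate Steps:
a(V, f) = 3*V (a(V, f) = V + 2*V = 3*V)
(-2*(0 - 1) + a(-4, -7))² = (-2*(0 - 1) + 3*(-4))² = (-2*(-1) - 12)² = (2 - 12)² = (-10)² = 100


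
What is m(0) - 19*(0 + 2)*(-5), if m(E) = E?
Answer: 190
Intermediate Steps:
m(0) - 19*(0 + 2)*(-5) = 0 - 19*(0 + 2)*(-5) = 0 - 38*(-5) = 0 - 19*(-10) = 0 + 190 = 190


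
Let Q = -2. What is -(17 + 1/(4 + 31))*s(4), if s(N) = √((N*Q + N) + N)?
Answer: 0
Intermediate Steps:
s(N) = 0 (s(N) = √((N*(-2) + N) + N) = √((-2*N + N) + N) = √(-N + N) = √0 = 0)
-(17 + 1/(4 + 31))*s(4) = -(17 + 1/(4 + 31))*0 = -(17 + 1/35)*0 = -596*0/35 = -1*0 = 0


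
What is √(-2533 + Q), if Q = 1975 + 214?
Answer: 2*I*√86 ≈ 18.547*I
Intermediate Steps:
Q = 2189
√(-2533 + Q) = √(-2533 + 2189) = √(-344) = 2*I*√86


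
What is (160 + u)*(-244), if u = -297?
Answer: 33428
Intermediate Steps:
(160 + u)*(-244) = (160 - 297)*(-244) = -137*(-244) = 33428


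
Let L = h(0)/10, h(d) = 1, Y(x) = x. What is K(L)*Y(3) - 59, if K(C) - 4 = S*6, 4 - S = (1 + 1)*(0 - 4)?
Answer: 169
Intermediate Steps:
S = 12 (S = 4 - (1 + 1)*(0 - 4) = 4 - 2*(-4) = 4 - 1*(-8) = 4 + 8 = 12)
L = ⅒ (L = 1/10 = 1*(⅒) = ⅒ ≈ 0.10000)
K(C) = 76 (K(C) = 4 + 12*6 = 4 + 72 = 76)
K(L)*Y(3) - 59 = 76*3 - 59 = 228 - 59 = 169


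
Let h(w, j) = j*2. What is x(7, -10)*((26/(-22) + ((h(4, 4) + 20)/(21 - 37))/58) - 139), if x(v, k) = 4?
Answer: -357821/638 ≈ -560.85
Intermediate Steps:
h(w, j) = 2*j
x(7, -10)*((26/(-22) + ((h(4, 4) + 20)/(21 - 37))/58) - 139) = 4*((26/(-22) + ((2*4 + 20)/(21 - 37))/58) - 139) = 4*((26*(-1/22) + ((8 + 20)/(-16))*(1/58)) - 139) = 4*((-13/11 + (28*(-1/16))*(1/58)) - 139) = 4*((-13/11 - 7/4*1/58) - 139) = 4*((-13/11 - 7/232) - 139) = 4*(-3093/2552 - 139) = 4*(-357821/2552) = -357821/638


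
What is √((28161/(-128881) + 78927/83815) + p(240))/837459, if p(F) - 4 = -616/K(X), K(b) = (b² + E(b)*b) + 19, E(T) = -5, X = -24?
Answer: 2*√16413010273030085/109194772979565 ≈ 2.3465e-6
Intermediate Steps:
K(b) = 19 + b² - 5*b (K(b) = (b² - 5*b) + 19 = 19 + b² - 5*b)
p(F) = 204/65 (p(F) = 4 - 616/(19 + (-24)² - 5*(-24)) = 4 - 616/(19 + 576 + 120) = 4 - 616/715 = 4 - 616*1/715 = 4 - 56/65 = 204/65)
√((28161/(-128881) + 78927/83815) + p(240))/837459 = √((28161/(-128881) + 78927/83815) + 204/65)/837459 = √((28161*(-1/128881) + 78927*(1/83815)) + 204/65)*(1/837459) = √((-28161/128881 + 78927/83815) + 204/65)*(1/837459) = √(7811876472/10802161015 + 204/65)*(1/837459) = √(542282563548/140428093195)*(1/837459) = (6*√16413010273030085/391164605)*(1/837459) = 2*√16413010273030085/109194772979565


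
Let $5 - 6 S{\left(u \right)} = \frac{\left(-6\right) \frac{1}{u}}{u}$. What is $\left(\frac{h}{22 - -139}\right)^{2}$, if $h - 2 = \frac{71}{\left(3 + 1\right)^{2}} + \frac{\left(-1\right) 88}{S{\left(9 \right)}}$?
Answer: $\frac{45789580225}{124546879744} \approx 0.36765$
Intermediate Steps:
$S{\left(u \right)} = \frac{5}{6} + \frac{1}{u^{2}}$ ($S{\left(u \right)} = \frac{5}{6} - \frac{- \frac{6}{u} \frac{1}{u}}{6} = \frac{5}{6} - \frac{\left(-6\right) \frac{1}{u^{2}}}{6} = \frac{5}{6} + \frac{1}{u^{2}}$)
$h = - \frac{213985}{2192}$ ($h = 2 + \left(\frac{71}{\left(3 + 1\right)^{2}} + \frac{\left(-1\right) 88}{\frac{5}{6} + \frac{1}{81}}\right) = 2 + \left(\frac{71}{4^{2}} - \frac{88}{\frac{5}{6} + \frac{1}{81}}\right) = 2 + \left(\frac{71}{16} - \frac{88}{\frac{137}{162}}\right) = 2 + \left(71 \cdot \frac{1}{16} - \frac{14256}{137}\right) = 2 + \left(\frac{71}{16} - \frac{14256}{137}\right) = 2 - \frac{218369}{2192} = - \frac{213985}{2192} \approx -97.621$)
$\left(\frac{h}{22 - -139}\right)^{2} = \left(- \frac{213985}{2192 \left(22 - -139\right)}\right)^{2} = \left(- \frac{213985}{2192 \left(22 + 139\right)}\right)^{2} = \left(- \frac{213985}{2192 \cdot 161}\right)^{2} = \left(\left(- \frac{213985}{2192}\right) \frac{1}{161}\right)^{2} = \left(- \frac{213985}{352912}\right)^{2} = \frac{45789580225}{124546879744}$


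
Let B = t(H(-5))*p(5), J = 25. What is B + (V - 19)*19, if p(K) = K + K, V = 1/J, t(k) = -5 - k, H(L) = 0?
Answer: -10256/25 ≈ -410.24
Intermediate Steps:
V = 1/25 ≈ 0.040000
p(K) = 2*K
B = -50 (B = (-5 - 1*0)*(2*5) = (-5 + 0)*10 = -5*10 = -50)
B + (V - 19)*19 = -50 + (1/25 - 19)*19 = -50 - 474/25*19 = -50 - 9006/25 = -10256/25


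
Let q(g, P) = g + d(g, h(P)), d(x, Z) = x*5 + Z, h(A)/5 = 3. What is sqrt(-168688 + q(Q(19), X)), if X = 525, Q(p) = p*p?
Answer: I*sqrt(166507) ≈ 408.05*I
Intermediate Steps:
Q(p) = p**2
h(A) = 15 (h(A) = 5*3 = 15)
d(x, Z) = Z + 5*x (d(x, Z) = 5*x + Z = Z + 5*x)
q(g, P) = 15 + 6*g (q(g, P) = g + (15 + 5*g) = 15 + 6*g)
sqrt(-168688 + q(Q(19), X)) = sqrt(-168688 + (15 + 6*19**2)) = sqrt(-168688 + (15 + 6*361)) = sqrt(-168688 + (15 + 2166)) = sqrt(-168688 + 2181) = sqrt(-166507) = I*sqrt(166507)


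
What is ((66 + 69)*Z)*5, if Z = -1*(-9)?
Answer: 6075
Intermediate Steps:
Z = 9
((66 + 69)*Z)*5 = ((66 + 69)*9)*5 = (135*9)*5 = 1215*5 = 6075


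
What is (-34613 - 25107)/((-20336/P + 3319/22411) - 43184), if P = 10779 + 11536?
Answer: 29866059489800/21596763351171 ≈ 1.3829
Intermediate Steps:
P = 22315
(-34613 - 25107)/((-20336/P + 3319/22411) - 43184) = (-34613 - 25107)/((-20336/22315 + 3319/22411) - 43184) = -59720/((-20336*1/22315 + 3319*(1/22411)) - 43184) = -59720/((-20336/22315 + 3319/22411) - 43184) = -59720/(-381686611/500101465 - 43184) = -59720/(-21596763351171/500101465) = -59720*(-500101465/21596763351171) = 29866059489800/21596763351171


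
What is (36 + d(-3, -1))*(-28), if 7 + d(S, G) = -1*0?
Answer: -812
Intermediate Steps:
d(S, G) = -7 (d(S, G) = -7 - 1*0 = -7 + 0 = -7)
(36 + d(-3, -1))*(-28) = (36 - 7)*(-28) = 29*(-28) = -812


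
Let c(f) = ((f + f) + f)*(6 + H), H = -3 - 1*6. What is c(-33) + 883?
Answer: 1180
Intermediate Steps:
H = -9 (H = -3 - 6 = -9)
c(f) = -9*f (c(f) = ((f + f) + f)*(6 - 9) = (2*f + f)*(-3) = (3*f)*(-3) = -9*f)
c(-33) + 883 = -9*(-33) + 883 = 297 + 883 = 1180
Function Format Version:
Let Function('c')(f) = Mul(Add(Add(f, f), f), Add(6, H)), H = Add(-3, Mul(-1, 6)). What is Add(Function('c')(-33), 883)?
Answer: 1180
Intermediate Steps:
H = -9 (H = Add(-3, -6) = -9)
Function('c')(f) = Mul(-9, f) (Function('c')(f) = Mul(Add(Add(f, f), f), Add(6, -9)) = Mul(Add(Mul(2, f), f), -3) = Mul(Mul(3, f), -3) = Mul(-9, f))
Add(Function('c')(-33), 883) = Add(Mul(-9, -33), 883) = Add(297, 883) = 1180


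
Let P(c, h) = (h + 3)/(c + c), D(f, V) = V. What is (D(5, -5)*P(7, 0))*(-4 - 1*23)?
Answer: 405/14 ≈ 28.929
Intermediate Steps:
P(c, h) = (3 + h)/(2*c) (P(c, h) = (3 + h)/((2*c)) = (3 + h)*(1/(2*c)) = (3 + h)/(2*c))
(D(5, -5)*P(7, 0))*(-4 - 1*23) = (-5*(3 + 0)/(2*7))*(-4 - 1*23) = (-5*3/(2*7))*(-4 - 23) = -5*3/14*(-27) = -15/14*(-27) = 405/14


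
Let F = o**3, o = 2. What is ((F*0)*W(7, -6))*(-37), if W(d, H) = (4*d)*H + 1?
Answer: 0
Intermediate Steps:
F = 8 (F = 2**3 = 8)
W(d, H) = 1 + 4*H*d (W(d, H) = 4*H*d + 1 = 1 + 4*H*d)
((F*0)*W(7, -6))*(-37) = ((8*0)*(1 + 4*(-6)*7))*(-37) = (0*(1 - 168))*(-37) = (0*(-167))*(-37) = 0*(-37) = 0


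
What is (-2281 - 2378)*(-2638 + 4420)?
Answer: -8302338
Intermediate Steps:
(-2281 - 2378)*(-2638 + 4420) = -4659*1782 = -8302338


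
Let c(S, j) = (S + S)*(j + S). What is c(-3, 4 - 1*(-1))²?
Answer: 144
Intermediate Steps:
c(S, j) = 2*S*(S + j) (c(S, j) = (2*S)*(S + j) = 2*S*(S + j))
c(-3, 4 - 1*(-1))² = (2*(-3)*(-3 + (4 - 1*(-1))))² = (2*(-3)*(-3 + (4 + 1)))² = (2*(-3)*(-3 + 5))² = (2*(-3)*2)² = (-12)² = 144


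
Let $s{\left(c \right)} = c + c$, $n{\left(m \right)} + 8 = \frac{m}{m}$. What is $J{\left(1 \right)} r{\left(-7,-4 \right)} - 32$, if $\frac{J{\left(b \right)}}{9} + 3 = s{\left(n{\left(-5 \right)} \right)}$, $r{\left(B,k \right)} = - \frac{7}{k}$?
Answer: $- \frac{1199}{4} \approx -299.75$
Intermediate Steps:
$n{\left(m \right)} = -7$ ($n{\left(m \right)} = -8 + \frac{m}{m} = -8 + 1 = -7$)
$s{\left(c \right)} = 2 c$
$J{\left(b \right)} = -153$ ($J{\left(b \right)} = -27 + 9 \cdot 2 \left(-7\right) = -27 + 9 \left(-14\right) = -27 - 126 = -153$)
$J{\left(1 \right)} r{\left(-7,-4 \right)} - 32 = - 153 \left(- \frac{7}{-4}\right) - 32 = - 153 \left(\left(-7\right) \left(- \frac{1}{4}\right)\right) - 32 = \left(-153\right) \frac{7}{4} - 32 = - \frac{1071}{4} - 32 = - \frac{1199}{4}$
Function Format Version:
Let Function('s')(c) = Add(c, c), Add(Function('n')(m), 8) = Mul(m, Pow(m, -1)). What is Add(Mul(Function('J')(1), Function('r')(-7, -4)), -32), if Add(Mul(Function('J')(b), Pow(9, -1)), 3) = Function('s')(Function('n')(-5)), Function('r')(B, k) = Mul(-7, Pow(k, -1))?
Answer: Rational(-1199, 4) ≈ -299.75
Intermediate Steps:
Function('n')(m) = -7 (Function('n')(m) = Add(-8, Mul(m, Pow(m, -1))) = Add(-8, 1) = -7)
Function('s')(c) = Mul(2, c)
Function('J')(b) = -153 (Function('J')(b) = Add(-27, Mul(9, Mul(2, -7))) = Add(-27, Mul(9, -14)) = Add(-27, -126) = -153)
Add(Mul(Function('J')(1), Function('r')(-7, -4)), -32) = Add(Mul(-153, Mul(-7, Pow(-4, -1))), -32) = Add(Mul(-153, Mul(-7, Rational(-1, 4))), -32) = Add(Mul(-153, Rational(7, 4)), -32) = Add(Rational(-1071, 4), -32) = Rational(-1199, 4)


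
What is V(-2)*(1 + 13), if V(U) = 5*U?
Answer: -140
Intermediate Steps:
V(-2)*(1 + 13) = (5*(-2))*(1 + 13) = -10*14 = -140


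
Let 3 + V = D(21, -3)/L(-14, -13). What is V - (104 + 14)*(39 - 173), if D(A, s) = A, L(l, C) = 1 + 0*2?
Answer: 15830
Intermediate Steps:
L(l, C) = 1 (L(l, C) = 1 + 0 = 1)
V = 18 (V = -3 + 21/1 = -3 + 21*1 = -3 + 21 = 18)
V - (104 + 14)*(39 - 173) = 18 - (104 + 14)*(39 - 173) = 18 - 118*(-134) = 18 - 1*(-15812) = 18 + 15812 = 15830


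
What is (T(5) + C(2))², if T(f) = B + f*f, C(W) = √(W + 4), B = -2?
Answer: (23 + √6)² ≈ 647.68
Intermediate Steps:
C(W) = √(4 + W)
T(f) = -2 + f² (T(f) = -2 + f*f = -2 + f²)
(T(5) + C(2))² = ((-2 + 5²) + √(4 + 2))² = ((-2 + 25) + √6)² = (23 + √6)²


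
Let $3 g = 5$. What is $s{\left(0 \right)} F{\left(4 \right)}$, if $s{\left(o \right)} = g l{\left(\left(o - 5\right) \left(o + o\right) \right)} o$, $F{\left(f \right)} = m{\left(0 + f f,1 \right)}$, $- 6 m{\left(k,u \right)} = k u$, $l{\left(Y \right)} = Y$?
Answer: $0$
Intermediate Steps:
$g = \frac{5}{3}$ ($g = \frac{1}{3} \cdot 5 = \frac{5}{3} \approx 1.6667$)
$m{\left(k,u \right)} = - \frac{k u}{6}$
$F{\left(f \right)} = - \frac{f^{2}}{6}$ ($F{\left(f \right)} = \left(- \frac{1}{6}\right) \left(0 + f f\right) 1 = \left(- \frac{1}{6}\right) \left(0 + f^{2}\right) 1 = \left(- \frac{1}{6}\right) f^{2} \cdot 1 = - \frac{f^{2}}{6}$)
$s{\left(o \right)} = \frac{10 o^{2} \left(-5 + o\right)}{3}$ ($s{\left(o \right)} = \frac{5 \left(o - 5\right) \left(o + o\right)}{3} o = \frac{5 \left(-5 + o\right) 2 o}{3} o = \frac{5 \cdot 2 o \left(-5 + o\right)}{3} o = \frac{10 o \left(-5 + o\right)}{3} o = \frac{10 o^{2} \left(-5 + o\right)}{3}$)
$s{\left(0 \right)} F{\left(4 \right)} = \frac{10 \cdot 0^{2} \left(-5 + 0\right)}{3} \left(- \frac{4^{2}}{6}\right) = \frac{10}{3} \cdot 0 \left(-5\right) \left(\left(- \frac{1}{6}\right) 16\right) = 0 \left(- \frac{8}{3}\right) = 0$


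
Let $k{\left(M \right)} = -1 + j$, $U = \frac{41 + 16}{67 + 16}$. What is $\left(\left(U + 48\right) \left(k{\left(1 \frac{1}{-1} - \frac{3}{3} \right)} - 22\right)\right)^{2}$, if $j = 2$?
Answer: $\frac{7201389321}{6889} \approx 1.0453 \cdot 10^{6}$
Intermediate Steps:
$U = \frac{57}{83} \approx 0.68675$
$k{\left(M \right)} = 1$ ($k{\left(M \right)} = -1 + 2 = 1$)
$\left(\left(U + 48\right) \left(k{\left(1 \frac{1}{-1} - \frac{3}{3} \right)} - 22\right)\right)^{2} = \left(\left(\frac{57}{83} + 48\right) \left(1 - 22\right)\right)^{2} = \left(\frac{4041}{83} \left(-21\right)\right)^{2} = \left(- \frac{84861}{83}\right)^{2} = \frac{7201389321}{6889}$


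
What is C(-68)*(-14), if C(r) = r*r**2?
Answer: 4402048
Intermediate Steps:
C(r) = r**3
C(-68)*(-14) = (-68)**3*(-14) = -314432*(-14) = 4402048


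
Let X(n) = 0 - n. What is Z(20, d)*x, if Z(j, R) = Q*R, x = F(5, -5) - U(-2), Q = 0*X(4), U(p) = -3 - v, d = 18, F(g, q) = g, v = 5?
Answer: 0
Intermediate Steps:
X(n) = -n
U(p) = -8 (U(p) = -3 - 1*5 = -3 - 5 = -8)
Q = 0 (Q = 0*(-1*4) = 0*(-4) = 0)
x = 13 (x = 5 - 1*(-8) = 5 + 8 = 13)
Z(j, R) = 0 (Z(j, R) = 0*R = 0)
Z(20, d)*x = 0*13 = 0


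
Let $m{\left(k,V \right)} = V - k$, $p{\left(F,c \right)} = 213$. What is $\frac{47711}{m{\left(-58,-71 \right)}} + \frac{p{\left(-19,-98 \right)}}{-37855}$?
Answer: $- \frac{1806102674}{492115} \approx -3670.1$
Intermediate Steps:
$\frac{47711}{m{\left(-58,-71 \right)}} + \frac{p{\left(-19,-98 \right)}}{-37855} = \frac{47711}{-71 - -58} + \frac{213}{-37855} = \frac{47711}{-71 + 58} + 213 \left(- \frac{1}{37855}\right) = \frac{47711}{-13} - \frac{213}{37855} = 47711 \left(- \frac{1}{13}\right) - \frac{213}{37855} = - \frac{47711}{13} - \frac{213}{37855} = - \frac{1806102674}{492115}$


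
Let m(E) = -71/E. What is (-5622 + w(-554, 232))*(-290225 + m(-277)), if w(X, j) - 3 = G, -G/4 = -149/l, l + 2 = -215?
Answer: 98072038107426/60109 ≈ 1.6316e+9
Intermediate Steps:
l = -217 (l = -2 - 215 = -217)
G = -596/217 (G = -(-596)/(-217) = -(-596)*(-1)/217 = -4*149/217 = -596/217 ≈ -2.7465)
w(X, j) = 55/217 (w(X, j) = 3 - 596/217 = 55/217)
(-5622 + w(-554, 232))*(-290225 + m(-277)) = (-5622 + 55/217)*(-290225 - 71/(-277)) = -1219919*(-290225 - 71*(-1/277))/217 = -1219919*(-290225 + 71/277)/217 = -1219919/217*(-80392254/277) = 98072038107426/60109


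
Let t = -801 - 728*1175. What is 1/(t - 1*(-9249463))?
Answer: 1/8393262 ≈ 1.1914e-7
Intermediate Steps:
t = -856201 (t = -801 - 855400 = -856201)
1/(t - 1*(-9249463)) = 1/(-856201 - 1*(-9249463)) = 1/(-856201 + 9249463) = 1/8393262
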